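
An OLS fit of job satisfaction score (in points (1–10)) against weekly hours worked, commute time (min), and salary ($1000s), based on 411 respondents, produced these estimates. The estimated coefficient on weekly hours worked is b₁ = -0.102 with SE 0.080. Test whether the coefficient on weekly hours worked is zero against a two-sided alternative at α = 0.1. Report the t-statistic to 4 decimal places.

t = -1.2750

H₀: β₁ = 0 vs H₁: β₁ ≠ 0.
t = (b₁ − β₁⁰)/SE = -0.102 / 0.080 = -1.2750.
df = n − k − 1 = 411 − 3 − 1 = 407.
Two-sided p ≈ 0.2030, which is ≥ 0.1, so fail to reject H₀.
The data do not give significant evidence of an association between weekly hours worked and job satisfaction score, after adjusting for the other predictors.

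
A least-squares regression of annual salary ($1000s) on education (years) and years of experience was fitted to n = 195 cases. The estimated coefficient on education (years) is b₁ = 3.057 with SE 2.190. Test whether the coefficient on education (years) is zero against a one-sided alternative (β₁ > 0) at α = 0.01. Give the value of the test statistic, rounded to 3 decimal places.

t = 1.396

H₀: β₁ = 0 vs H₁: β₁ > 0.
t = (b₁ − β₁⁰)/SE = 3.057 / 2.190 = 1.396.
df = n − k − 1 = 195 − 2 − 1 = 192.
One-sided p ≈ 0.0822, which is ≥ 0.01, so fail to reject H₀.
The data do not give significant evidence that the true slope on education (years) is positive, holding the other predictors fixed.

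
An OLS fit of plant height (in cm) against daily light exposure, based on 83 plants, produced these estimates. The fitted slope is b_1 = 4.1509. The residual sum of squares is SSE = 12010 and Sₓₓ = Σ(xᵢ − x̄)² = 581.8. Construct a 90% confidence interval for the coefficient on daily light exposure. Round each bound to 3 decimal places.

MSE = SSE/(n − 2) = 12010/81 = 148.272.
SE(b_1) = √(MSE/Sₓₓ) = √(148.272/581.8) = 0.504826.
df = n − 2 = 81.
t* = t_{0.05, 81} = 1.663884.
Margin = t* × SE = 1.663884 × 0.504826 = 0.83997.
CI: 4.1509 ± 0.83997 → (3.311, 4.991).
With 90% confidence, each one-unit increase in daily light exposure is associated with a change of between 3.311 and 4.991 cm in plant height.

(3.311, 4.991)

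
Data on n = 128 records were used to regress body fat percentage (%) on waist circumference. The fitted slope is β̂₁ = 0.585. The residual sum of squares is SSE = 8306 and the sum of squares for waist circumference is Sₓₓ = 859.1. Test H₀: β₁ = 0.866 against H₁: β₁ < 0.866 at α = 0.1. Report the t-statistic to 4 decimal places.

t = -1.0144

MSE = SSE/(n − 2) = 8306/126 = 65.9206.
SE(β̂₁) = √(MSE/Sₓₓ) = √(65.9206/859.1) = 0.277006.
t = (0.585 − 0.866) / 0.277006 = -1.0144.
df = n − 2 = 126.
One-sided p ≈ 0.1562, which is ≥ 0.1, so fail to reject H₀.
The data do not give significant evidence that the true slope on waist circumference is below 0.866 % per unit.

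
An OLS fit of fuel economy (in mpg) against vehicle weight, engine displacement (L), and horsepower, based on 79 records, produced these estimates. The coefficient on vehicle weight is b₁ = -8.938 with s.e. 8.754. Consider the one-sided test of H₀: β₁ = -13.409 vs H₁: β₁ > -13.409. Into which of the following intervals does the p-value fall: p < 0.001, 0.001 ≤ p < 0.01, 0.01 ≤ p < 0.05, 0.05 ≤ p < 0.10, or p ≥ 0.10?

p ≥ 0.10

t = (-8.938 − (-13.409)) / 8.754 = 0.511.
df = n − k − 1 = 79 − 3 − 1 = 75.
One-sided p = P(T_{75} > t) ≈ 0.3055.
So p ≥ 0.10.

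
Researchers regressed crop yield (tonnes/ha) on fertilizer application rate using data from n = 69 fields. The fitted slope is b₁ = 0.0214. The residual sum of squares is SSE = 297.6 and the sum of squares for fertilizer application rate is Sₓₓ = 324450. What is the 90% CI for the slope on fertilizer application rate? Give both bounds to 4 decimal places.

MSE = SSE/(n − 2) = 297.6/67 = 4.44179.
SE(b₁) = √(MSE/Sₓₓ) = √(4.44179/324450) = 0.00370003.
df = n − 2 = 67.
t* = t_{0.05, 67} = 1.667916.
Margin = t* × SE = 1.667916 × 0.00370003 = 0.006171.
CI: 0.0214 ± 0.006171 → (0.0152, 0.0276).
With 90% confidence, each one-unit increase in fertilizer application rate is associated with a change of between 0.0152 and 0.0276 tonnes/ha in crop yield.

(0.0152, 0.0276)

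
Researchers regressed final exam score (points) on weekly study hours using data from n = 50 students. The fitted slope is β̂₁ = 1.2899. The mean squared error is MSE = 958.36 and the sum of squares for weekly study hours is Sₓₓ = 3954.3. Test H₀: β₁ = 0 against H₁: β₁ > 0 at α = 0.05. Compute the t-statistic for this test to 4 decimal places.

t = 2.6202

SE(β̂₁) = √(MSE/Sₓₓ) = √(958.36/3954.3) = 0.4923.
t = 1.2899 / 0.4923 = 2.6202.
df = n − 2 = 48.
One-sided p ≈ 0.0059, which is < 0.05, so reject H₀.
There is evidence that the true slope on weekly study hours is positive.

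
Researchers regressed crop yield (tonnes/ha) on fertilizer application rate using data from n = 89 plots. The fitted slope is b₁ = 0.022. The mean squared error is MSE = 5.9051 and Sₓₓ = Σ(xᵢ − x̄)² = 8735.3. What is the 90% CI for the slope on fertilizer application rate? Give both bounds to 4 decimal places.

(-0.0212, 0.0652)

SE(b₁) = √(MSE/Sₓₓ) = √(5.9051/8735.3) = 0.0260001.
df = n − 2 = 87.
t* = t_{0.05, 87} = 1.662557.
Margin = t* × SE = 1.662557 × 0.0260001 = 0.043227.
CI: 0.022 ± 0.043227 → (-0.0212, 0.0652).
With 90% confidence, each one-unit increase in fertilizer application rate is associated with a change of between -0.0212 and 0.0652 tonnes/ha in crop yield.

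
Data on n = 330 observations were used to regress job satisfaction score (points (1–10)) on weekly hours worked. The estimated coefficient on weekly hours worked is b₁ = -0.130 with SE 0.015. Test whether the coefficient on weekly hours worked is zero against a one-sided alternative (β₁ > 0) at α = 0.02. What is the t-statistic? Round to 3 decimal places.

t = -8.667

H₀: β₁ = 0 vs H₁: β₁ > 0.
t = (b₁ − β₁⁰)/SE = -0.130 / 0.015 = -8.667.
df = n − 2 = 330 − 2 = 328.
One-sided p ≈ 1.0000, which is ≥ 0.02, so fail to reject H₀.
The data do not give significant evidence that the true slope on weekly hours worked is positive.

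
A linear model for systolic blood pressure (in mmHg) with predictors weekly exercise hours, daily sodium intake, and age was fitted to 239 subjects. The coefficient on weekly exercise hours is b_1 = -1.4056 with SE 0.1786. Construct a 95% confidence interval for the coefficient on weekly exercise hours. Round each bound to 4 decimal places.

(-1.7575, -1.0537)

df = n − k − 1 = 239 − 3 − 1 = 235.
t* = t_{0.025, 235} = 1.97011.
Margin = t* × SE = 1.97011 × 0.1786 = 0.351862.
CI: -1.4056 ± 0.351862 → (-1.7575, -1.0537).
With 95% confidence, each one-unit increase in weekly exercise hours is associated with a change of between -1.7575 and -1.0537 mmHg in systolic blood pressure, holding the other predictors fixed.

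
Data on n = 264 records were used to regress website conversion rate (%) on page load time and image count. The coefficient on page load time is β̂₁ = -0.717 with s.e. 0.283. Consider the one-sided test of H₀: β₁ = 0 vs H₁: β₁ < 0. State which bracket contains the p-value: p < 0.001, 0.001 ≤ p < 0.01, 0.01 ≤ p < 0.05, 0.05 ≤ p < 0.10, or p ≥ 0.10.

0.001 ≤ p < 0.01

t = -0.717 / 0.283 = -2.534.
df = n − k − 1 = 264 − 2 − 1 = 261.
One-sided p = P(T_{261} < t) ≈ 0.0059.
So 0.001 ≤ p < 0.01.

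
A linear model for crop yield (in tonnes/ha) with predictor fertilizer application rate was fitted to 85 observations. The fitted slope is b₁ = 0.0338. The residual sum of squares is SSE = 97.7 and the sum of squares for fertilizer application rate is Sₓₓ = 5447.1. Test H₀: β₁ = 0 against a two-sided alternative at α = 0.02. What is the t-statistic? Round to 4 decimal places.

MSE = SSE/(n − 2) = 97.7/83 = 1.17711.
SE(b₁) = √(MSE/Sₓₓ) = √(1.17711/5447.1) = 0.0147003.
t = 0.0338 / 0.0147003 = 2.2993.
df = n − 2 = 83.
Two-sided p ≈ 0.0240, which is ≥ 0.02, so fail to reject H₀.
The data do not give significant evidence of an association between fertilizer application rate and crop yield.

t = 2.2993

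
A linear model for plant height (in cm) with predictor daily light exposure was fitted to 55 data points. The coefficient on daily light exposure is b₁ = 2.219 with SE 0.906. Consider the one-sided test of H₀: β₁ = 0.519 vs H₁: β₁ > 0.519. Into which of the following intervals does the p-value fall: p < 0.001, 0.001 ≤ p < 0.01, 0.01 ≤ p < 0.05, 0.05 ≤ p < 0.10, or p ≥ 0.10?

0.01 ≤ p < 0.05

t = (2.219 − 0.519) / 0.906 = 1.876.
df = n − 2 = 55 − 2 = 53.
One-sided p = P(T_{53} > t) ≈ 0.0331.
So 0.01 ≤ p < 0.05.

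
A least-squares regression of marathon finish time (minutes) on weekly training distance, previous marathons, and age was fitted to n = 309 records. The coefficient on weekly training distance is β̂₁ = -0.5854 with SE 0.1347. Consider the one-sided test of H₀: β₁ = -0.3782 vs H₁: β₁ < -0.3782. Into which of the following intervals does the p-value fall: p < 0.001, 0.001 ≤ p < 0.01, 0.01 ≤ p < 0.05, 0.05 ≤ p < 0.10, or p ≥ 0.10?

t = (-0.5854 − (-0.3782)) / 0.1347 = -1.538.
df = n − k − 1 = 309 − 3 − 1 = 305.
One-sided p = P(T_{305} < t) ≈ 0.0625.
So 0.05 ≤ p < 0.10.

0.05 ≤ p < 0.10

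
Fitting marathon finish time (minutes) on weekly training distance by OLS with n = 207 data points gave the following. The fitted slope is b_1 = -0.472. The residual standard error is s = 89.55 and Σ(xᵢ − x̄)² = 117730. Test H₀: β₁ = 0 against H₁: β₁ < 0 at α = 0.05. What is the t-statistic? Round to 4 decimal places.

t = -1.8085

SE(b_1) = s/√Sₓₓ = 89.55/√117730 = 0.260989.
t = -0.472 / 0.260989 = -1.8085.
df = n − 2 = 205.
One-sided p ≈ 0.0360, which is < 0.05, so reject H₀.
There is evidence that the true slope on weekly training distance is negative.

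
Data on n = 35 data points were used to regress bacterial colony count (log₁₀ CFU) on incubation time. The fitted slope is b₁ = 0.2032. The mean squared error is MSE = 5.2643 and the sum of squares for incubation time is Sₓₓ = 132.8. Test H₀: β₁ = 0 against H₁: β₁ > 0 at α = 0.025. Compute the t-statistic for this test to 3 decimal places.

SE(b₁) = √(MSE/Sₓₓ) = √(5.2643/132.8) = 0.1991.
t = 0.2032 / 0.1991 = 1.021.
df = n − 2 = 33.
One-sided p ≈ 0.1574, which is ≥ 0.025, so fail to reject H₀.
The data do not give significant evidence that the true slope on incubation time is positive.

t = 1.021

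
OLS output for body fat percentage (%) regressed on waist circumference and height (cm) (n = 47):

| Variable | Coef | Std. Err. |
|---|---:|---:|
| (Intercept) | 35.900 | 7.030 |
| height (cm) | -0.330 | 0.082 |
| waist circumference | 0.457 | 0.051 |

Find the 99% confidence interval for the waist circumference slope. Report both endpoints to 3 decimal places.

Read off: b = 0.457, SE = 0.051 for waist circumference.
df = n − k − 1 = 47 − 2 − 1 = 44.
t* = t_{0.005, 44} = 2.692278.
Margin = t* × SE = 2.692278 × 0.051 = 0.13731.
CI: 0.457 ± 0.13731 → (0.320, 0.594).

(0.320, 0.594)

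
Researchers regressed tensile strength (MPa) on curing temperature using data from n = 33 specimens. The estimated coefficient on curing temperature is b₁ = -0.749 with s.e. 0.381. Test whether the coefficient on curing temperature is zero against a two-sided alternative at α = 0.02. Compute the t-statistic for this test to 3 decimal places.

t = -1.966

H₀: β₁ = 0 vs H₁: β₁ ≠ 0.
t = (b₁ − β₁⁰)/SE = -0.749 / 0.381 = -1.966.
df = n − 2 = 33 − 2 = 31.
Two-sided p ≈ 0.0583, which is ≥ 0.02, so fail to reject H₀.
The data do not give significant evidence of an association between curing temperature and tensile strength.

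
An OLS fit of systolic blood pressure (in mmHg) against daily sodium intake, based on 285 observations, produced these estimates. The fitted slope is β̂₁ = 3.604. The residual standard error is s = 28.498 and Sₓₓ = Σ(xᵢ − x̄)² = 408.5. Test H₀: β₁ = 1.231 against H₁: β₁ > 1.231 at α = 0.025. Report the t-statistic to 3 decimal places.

SE(β̂₁) = s/√Sₓₓ = 28.498/√408.5 = 1.41.
t = (3.604 − 1.231) / 1.41 = 1.683.
df = n − 2 = 283.
One-sided p ≈ 0.0467, which is ≥ 0.025, so fail to reject H₀.
The data do not give significant evidence that the true slope on daily sodium intake exceeds 1.231 mmHg per unit.

t = 1.683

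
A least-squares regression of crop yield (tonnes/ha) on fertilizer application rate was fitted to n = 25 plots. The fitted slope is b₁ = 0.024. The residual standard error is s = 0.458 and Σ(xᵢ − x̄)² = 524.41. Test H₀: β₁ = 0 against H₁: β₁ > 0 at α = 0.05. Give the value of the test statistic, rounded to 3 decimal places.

t = 1.200

SE(b₁) = s/√Sₓₓ = 0.458/√524.41 = 0.02.
t = 0.024 / 0.02 = 1.200.
df = n − 2 = 23.
One-sided p ≈ 0.1212, which is ≥ 0.05, so fail to reject H₀.
The data do not give significant evidence that the true slope on fertilizer application rate is positive.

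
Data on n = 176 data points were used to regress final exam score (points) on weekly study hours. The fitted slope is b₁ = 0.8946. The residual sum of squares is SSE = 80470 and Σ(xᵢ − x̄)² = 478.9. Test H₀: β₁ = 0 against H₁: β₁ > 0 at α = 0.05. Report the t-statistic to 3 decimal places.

MSE = SSE/(n − 2) = 80470/174 = 462.471.
SE(b₁) = √(MSE/Sₓₓ) = √(462.471/478.9) = 0.982698.
t = 0.8946 / 0.982698 = 0.910.
df = n − 2 = 174.
One-sided p ≈ 0.1819, which is ≥ 0.05, so fail to reject H₀.
The data do not give significant evidence that the true slope on weekly study hours is positive.

t = 0.910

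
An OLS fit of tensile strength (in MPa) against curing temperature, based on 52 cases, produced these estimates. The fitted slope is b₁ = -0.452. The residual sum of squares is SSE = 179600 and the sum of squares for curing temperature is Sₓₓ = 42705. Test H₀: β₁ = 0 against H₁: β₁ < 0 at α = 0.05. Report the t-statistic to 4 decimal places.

MSE = SSE/(n − 2) = 179600/50 = 3592.
SE(b₁) = √(MSE/Sₓₓ) = √(3592/42705) = 0.290021.
t = -0.452 / 0.290021 = -1.5585.
df = n − 2 = 50.
One-sided p ≈ 0.0627, which is ≥ 0.05, so fail to reject H₀.
The data do not give significant evidence that the true slope on curing temperature is negative.

t = -1.5585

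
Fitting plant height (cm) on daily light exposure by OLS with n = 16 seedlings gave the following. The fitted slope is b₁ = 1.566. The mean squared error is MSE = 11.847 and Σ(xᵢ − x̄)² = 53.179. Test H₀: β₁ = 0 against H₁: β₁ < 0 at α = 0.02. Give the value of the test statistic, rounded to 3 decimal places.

SE(b₁) = √(MSE/Sₓₓ) = √(11.847/53.179) = 0.471991.
t = 1.566 / 0.471991 = 3.318.
df = n − 2 = 14.
One-sided p ≈ 0.9975, which is ≥ 0.02, so fail to reject H₀.
The data do not give significant evidence that the true slope on daily light exposure is negative.

t = 3.318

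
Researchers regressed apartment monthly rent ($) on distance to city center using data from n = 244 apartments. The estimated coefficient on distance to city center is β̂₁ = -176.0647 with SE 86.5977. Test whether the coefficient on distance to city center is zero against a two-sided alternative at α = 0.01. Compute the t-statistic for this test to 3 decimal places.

H₀: β₁ = 0 vs H₁: β₁ ≠ 0.
t = (β̂₁ − β₁⁰)/SE = -176.0647 / 86.5977 = -2.033.
df = n − 2 = 244 − 2 = 242.
Two-sided p ≈ 0.0431, which is ≥ 0.01, so fail to reject H₀.
The data do not give significant evidence of an association between distance to city center and apartment monthly rent.

t = -2.033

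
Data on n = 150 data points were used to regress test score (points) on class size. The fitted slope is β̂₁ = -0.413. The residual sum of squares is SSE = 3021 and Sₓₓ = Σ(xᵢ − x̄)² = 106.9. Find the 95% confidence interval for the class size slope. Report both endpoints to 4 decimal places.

(-1.2765, 0.4505)

MSE = SSE/(n − 2) = 3021/148 = 20.4122.
SE(β̂₁) = √(MSE/Sₓₓ) = √(20.4122/106.9) = 0.436974.
df = n − 2 = 148.
t* = t_{0.025, 148} = 1.976122.
Margin = t* × SE = 1.976122 × 0.436974 = 0.863514.
CI: -0.413 ± 0.863514 → (-1.2765, 0.4505).
With 95% confidence, each one-unit increase in class size is associated with a change of between -1.2765 and 0.4505 points in test score.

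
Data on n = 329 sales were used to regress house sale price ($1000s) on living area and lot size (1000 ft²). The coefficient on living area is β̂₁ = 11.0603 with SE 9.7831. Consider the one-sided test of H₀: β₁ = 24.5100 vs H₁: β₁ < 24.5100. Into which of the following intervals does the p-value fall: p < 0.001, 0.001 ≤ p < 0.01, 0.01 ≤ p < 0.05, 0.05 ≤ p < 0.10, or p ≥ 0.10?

0.05 ≤ p < 0.10

t = (11.0603 − 24.5100) / 9.7831 = -1.375.
df = n − k − 1 = 329 − 2 − 1 = 326.
One-sided p = P(T_{326} < t) ≈ 0.0851.
So 0.05 ≤ p < 0.10.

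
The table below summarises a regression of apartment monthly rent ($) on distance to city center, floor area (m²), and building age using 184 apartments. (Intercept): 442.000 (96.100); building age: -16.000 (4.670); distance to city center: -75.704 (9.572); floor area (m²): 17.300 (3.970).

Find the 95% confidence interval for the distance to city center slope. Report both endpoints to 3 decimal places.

Read off: b = -75.704, SE = 9.572 for distance to city center.
df = n − k − 1 = 184 − 3 − 1 = 180.
t* = t_{0.025, 180} = 1.973231.
Margin = t* × SE = 1.973231 × 9.572 = 18.88777.
CI: -75.704 ± 18.88777 → (-94.592, -56.816).

(-94.592, -56.816)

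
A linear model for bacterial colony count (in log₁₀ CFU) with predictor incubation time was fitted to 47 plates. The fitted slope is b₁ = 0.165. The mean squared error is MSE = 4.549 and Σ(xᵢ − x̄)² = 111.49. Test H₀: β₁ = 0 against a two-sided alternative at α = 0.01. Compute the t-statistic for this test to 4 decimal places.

SE(b₁) = √(MSE/Sₓₓ) = √(4.549/111.49) = 0.201995.
t = 0.165 / 0.201995 = 0.8169.
df = n − 2 = 45.
Two-sided p ≈ 0.4183, which is ≥ 0.01, so fail to reject H₀.
The data do not give significant evidence of an association between incubation time and bacterial colony count.

t = 0.8169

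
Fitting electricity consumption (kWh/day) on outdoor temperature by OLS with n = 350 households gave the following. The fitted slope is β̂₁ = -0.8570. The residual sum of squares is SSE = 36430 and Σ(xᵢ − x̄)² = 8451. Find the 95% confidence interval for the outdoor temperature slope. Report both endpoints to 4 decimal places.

(-1.0759, -0.6381)

MSE = SSE/(n − 2) = 36430/348 = 104.684.
SE(β̂₁) = √(MSE/Sₓₓ) = √(104.684/8451) = 0.111298.
df = n − 2 = 348.
t* = t_{0.025, 348} = 1.966804.
Margin = t* × SE = 1.966804 × 0.111298 = 0.218901.
CI: -0.8570 ± 0.218901 → (-1.0759, -0.6381).
With 95% confidence, each one-unit increase in outdoor temperature is associated with a change of between -1.0759 and -0.6381 kWh/day in electricity consumption.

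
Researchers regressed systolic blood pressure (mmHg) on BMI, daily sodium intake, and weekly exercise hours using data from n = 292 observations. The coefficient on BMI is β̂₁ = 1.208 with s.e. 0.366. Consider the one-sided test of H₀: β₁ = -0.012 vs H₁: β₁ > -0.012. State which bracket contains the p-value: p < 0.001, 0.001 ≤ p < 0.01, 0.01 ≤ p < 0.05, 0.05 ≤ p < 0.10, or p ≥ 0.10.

p < 0.001

t = (1.208 − (-0.012)) / 0.366 = 3.333.
df = n − k − 1 = 292 − 3 − 1 = 288.
One-sided p = P(T_{288} > t) ≈ 0.0005.
So p < 0.001.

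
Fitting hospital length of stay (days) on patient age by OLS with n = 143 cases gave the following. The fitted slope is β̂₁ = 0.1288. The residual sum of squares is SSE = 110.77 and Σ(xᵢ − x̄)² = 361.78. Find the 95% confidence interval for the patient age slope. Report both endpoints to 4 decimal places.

(0.0367, 0.2209)

MSE = SSE/(n − 2) = 110.77/141 = 0.785603.
SE(β̂₁) = √(MSE/Sₓₓ) = √(0.785603/361.78) = 0.0465993.
df = n − 2 = 141.
t* = t_{0.025, 141} = 1.976931.
Margin = t* × SE = 1.976931 × 0.0465993 = 0.092124.
CI: 0.1288 ± 0.092124 → (0.0367, 0.2209).
With 95% confidence, each one-unit increase in patient age is associated with a change of between 0.0367 and 0.2209 days in hospital length of stay.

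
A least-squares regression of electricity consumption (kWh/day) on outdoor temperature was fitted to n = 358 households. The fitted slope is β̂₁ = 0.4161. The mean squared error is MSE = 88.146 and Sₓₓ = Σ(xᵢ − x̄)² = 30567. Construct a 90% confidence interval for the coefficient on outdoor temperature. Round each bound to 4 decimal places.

(0.3275, 0.5047)

SE(β̂₁) = √(MSE/Sₓₓ) = √(88.146/30567) = 0.0537001.
df = n − 2 = 356.
t* = t_{0.05, 356} = 1.649145.
Margin = t* × SE = 1.649145 × 0.0537001 = 0.088559.
CI: 0.4161 ± 0.088559 → (0.3275, 0.5047).
With 90% confidence, each one-unit increase in outdoor temperature is associated with a change of between 0.3275 and 0.5047 kWh/day in electricity consumption.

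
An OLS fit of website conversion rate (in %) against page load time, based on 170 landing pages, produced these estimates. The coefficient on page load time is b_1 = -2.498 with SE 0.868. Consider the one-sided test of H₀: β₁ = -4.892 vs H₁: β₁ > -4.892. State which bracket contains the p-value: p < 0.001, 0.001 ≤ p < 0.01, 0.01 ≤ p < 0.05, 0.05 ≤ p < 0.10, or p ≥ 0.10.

0.001 ≤ p < 0.01

t = (-2.498 − (-4.892)) / 0.868 = 2.758.
df = n − 2 = 170 − 2 = 168.
One-sided p = P(T_{168} > t) ≈ 0.0032.
So 0.001 ≤ p < 0.01.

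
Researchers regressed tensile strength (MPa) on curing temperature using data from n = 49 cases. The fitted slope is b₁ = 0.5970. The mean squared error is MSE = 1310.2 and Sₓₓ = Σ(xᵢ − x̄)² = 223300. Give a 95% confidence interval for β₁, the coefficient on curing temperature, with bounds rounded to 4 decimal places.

(0.4429, 0.7511)

SE(b₁) = √(MSE/Sₓₓ) = √(1310.2/223300) = 0.0765992.
df = n − 2 = 47.
t* = t_{0.025, 47} = 2.011741.
Margin = t* × SE = 2.011741 × 0.0765992 = 0.154098.
CI: 0.5970 ± 0.154098 → (0.4429, 0.7511).
With 95% confidence, each one-unit increase in curing temperature is associated with a change of between 0.4429 and 0.7511 MPa in tensile strength.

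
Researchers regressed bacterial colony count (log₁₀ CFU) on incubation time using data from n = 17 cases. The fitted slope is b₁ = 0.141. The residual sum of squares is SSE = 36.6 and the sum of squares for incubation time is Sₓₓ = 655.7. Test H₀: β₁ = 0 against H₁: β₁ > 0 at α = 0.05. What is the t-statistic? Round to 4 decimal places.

MSE = SSE/(n − 2) = 36.6/15 = 2.44.
SE(b₁) = √(MSE/Sₓₓ) = √(2.44/655.7) = 0.0610018.
t = 0.141 / 0.0610018 = 2.3114.
df = n − 2 = 15.
One-sided p ≈ 0.0177, which is < 0.05, so reject H₀.
There is evidence that the true slope on incubation time is positive.

t = 2.3114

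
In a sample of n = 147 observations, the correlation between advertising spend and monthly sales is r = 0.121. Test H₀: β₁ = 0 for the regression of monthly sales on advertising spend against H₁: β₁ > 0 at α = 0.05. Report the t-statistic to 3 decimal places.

t = 1.468

t = r·√(n − 2)/√(1 − r²) = 0.121·√145/√0.985359 = 1.468.
df = n − 2 = 145.
One-sided p ≈ 0.0722, which is ≥ 0.05, so fail to reject H₀.
The data do not give significant evidence of a linear association between advertising spend and monthly sales.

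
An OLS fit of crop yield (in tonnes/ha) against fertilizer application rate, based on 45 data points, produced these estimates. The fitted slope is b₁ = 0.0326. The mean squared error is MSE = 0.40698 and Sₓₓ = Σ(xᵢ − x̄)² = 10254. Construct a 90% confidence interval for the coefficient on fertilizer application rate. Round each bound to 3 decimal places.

(0.022, 0.043)

SE(b₁) = √(MSE/Sₓₓ) = √(0.40698/10254) = 0.00629999.
df = n − 2 = 43.
t* = t_{0.05, 43} = 1.681071.
Margin = t* × SE = 1.681071 × 0.00629999 = 0.01059.
CI: 0.0326 ± 0.01059 → (0.022, 0.043).
With 90% confidence, each one-unit increase in fertilizer application rate is associated with a change of between 0.022 and 0.043 tonnes/ha in crop yield.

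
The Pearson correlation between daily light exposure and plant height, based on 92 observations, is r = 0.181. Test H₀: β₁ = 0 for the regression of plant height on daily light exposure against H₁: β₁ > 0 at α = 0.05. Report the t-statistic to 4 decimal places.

t = r·√(n − 2)/√(1 − r²) = 0.181·√90/√0.967239 = 1.7460.
df = n − 2 = 90.
One-sided p ≈ 0.0421, which is < 0.05, so reject H₀.
There is evidence of a linear association between daily light exposure and plant height.

t = 1.7460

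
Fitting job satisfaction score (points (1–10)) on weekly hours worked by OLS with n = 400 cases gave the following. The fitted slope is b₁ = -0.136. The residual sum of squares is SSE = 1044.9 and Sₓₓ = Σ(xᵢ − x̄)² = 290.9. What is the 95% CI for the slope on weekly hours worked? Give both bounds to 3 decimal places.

(-0.323, 0.051)

MSE = SSE/(n − 2) = 1044.9/398 = 2.62538.
SE(b₁) = √(MSE/Sₓₓ) = √(2.62538/290.9) = 0.0950001.
df = n − 2 = 398.
t* = t_{0.025, 398} = 1.965942.
Margin = t* × SE = 1.965942 × 0.0950001 = 0.18676.
CI: -0.136 ± 0.18676 → (-0.323, 0.051).
With 95% confidence, each one-unit increase in weekly hours worked is associated with a change of between -0.323 and 0.051 points (1–10) in job satisfaction score.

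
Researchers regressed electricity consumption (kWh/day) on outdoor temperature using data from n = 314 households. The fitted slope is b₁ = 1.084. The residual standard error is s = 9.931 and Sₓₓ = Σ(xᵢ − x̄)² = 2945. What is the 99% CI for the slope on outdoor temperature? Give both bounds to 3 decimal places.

SE(b₁) = s/√Sₓₓ = 9.931/√2945 = 0.183.
df = n − 2 = 312.
t* = t_{0.005, 312} = 2.591679.
Margin = t* × SE = 2.591679 × 0.183 = 0.47428.
CI: 1.084 ± 0.47428 → (0.610, 1.558).
With 99% confidence, each one-unit increase in outdoor temperature is associated with a change of between 0.610 and 1.558 kWh/day in electricity consumption.

(0.610, 1.558)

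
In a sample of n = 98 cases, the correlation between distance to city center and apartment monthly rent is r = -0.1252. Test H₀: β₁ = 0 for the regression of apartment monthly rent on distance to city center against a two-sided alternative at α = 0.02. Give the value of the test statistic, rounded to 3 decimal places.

t = -1.236

t = r·√(n − 2)/√(1 − r²) = -0.1252·√96/√0.984325 = -1.236.
df = n − 2 = 96.
Two-sided p ≈ 0.2193, which is ≥ 0.02, so fail to reject H₀.
The data do not give significant evidence of a linear association between distance to city center and apartment monthly rent.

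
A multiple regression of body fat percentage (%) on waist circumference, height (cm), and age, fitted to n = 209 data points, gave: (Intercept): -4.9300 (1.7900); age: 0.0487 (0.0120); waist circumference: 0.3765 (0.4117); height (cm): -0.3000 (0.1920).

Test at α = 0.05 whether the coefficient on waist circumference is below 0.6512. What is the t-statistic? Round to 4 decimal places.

Read off: b = 0.3765, SE = 0.4117 for waist circumference.
H₀: β₁ = 0.6512 vs H₁: β₁ < 0.6512.
t = (0.3765 − 0.6512) / 0.4117 = -0.6672.
df = n − k − 1 = 209 − 3 − 1 = 205.
One-sided p ≈ 0.2527, which is ≥ 0.05, so fail to reject H₀.
The data do not give significant evidence that the true slope on waist circumference is below 0.6512 % per unit, holding the other predictors fixed.

t = -0.6672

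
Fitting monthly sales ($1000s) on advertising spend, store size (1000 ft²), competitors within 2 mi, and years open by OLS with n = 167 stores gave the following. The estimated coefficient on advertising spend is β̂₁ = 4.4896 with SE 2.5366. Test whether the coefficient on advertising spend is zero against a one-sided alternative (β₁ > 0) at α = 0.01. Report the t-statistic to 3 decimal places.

H₀: β₁ = 0 vs H₁: β₁ > 0.
t = (β̂₁ − β₁⁰)/SE = 4.4896 / 2.5366 = 1.770.
df = n − k − 1 = 167 − 4 − 1 = 162.
One-sided p ≈ 0.0393, which is ≥ 0.01, so fail to reject H₀.
The data do not give significant evidence that the true slope on advertising spend is positive, holding the other predictors fixed.

t = 1.770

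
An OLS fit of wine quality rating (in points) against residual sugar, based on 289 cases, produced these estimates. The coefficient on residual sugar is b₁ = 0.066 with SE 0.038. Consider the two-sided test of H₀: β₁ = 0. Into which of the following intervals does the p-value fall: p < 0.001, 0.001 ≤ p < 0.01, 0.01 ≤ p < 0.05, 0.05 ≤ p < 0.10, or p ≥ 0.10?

0.05 ≤ p < 0.10

t = 0.066 / 0.038 = 1.737.
df = n − 2 = 289 − 2 = 287.
Two-sided p = 2·P(T_{287} > |t|) ≈ 0.0835.
So 0.05 ≤ p < 0.10.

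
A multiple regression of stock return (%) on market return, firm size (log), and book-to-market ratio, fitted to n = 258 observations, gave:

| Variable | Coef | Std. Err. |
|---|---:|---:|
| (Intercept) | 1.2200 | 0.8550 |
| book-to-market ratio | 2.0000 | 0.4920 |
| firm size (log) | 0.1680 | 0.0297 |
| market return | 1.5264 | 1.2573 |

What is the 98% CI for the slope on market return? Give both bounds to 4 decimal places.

Read off: b = 1.5264, SE = 1.2573 for market return.
df = n − k − 1 = 258 − 3 − 1 = 254.
t* = t_{0.01, 254} = 2.341118.
Margin = t* × SE = 2.341118 × 1.2573 = 2.943488.
CI: 1.5264 ± 2.943488 → (-1.4171, 4.4699).

(-1.4171, 4.4699)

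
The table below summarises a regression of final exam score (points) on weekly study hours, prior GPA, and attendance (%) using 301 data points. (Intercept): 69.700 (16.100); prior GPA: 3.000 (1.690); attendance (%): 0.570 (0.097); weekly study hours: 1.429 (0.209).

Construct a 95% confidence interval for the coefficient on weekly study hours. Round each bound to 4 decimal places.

Read off: b = 1.429, SE = 0.209 for weekly study hours.
df = n − k − 1 = 301 − 3 − 1 = 297.
t* = t_{0.025, 297} = 1.967984.
Margin = t* × SE = 1.967984 × 0.209 = 0.411309.
CI: 1.429 ± 0.411309 → (1.0177, 1.8403).

(1.0177, 1.8403)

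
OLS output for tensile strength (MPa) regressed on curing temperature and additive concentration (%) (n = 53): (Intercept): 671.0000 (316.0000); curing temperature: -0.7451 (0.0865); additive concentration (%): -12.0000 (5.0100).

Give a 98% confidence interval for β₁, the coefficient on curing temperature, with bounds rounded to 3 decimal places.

Read off: b = -0.7451, SE = 0.0865 for curing temperature.
df = n − k − 1 = 53 − 2 − 1 = 50.
t* = t_{0.01, 50} = 2.403272.
Margin = t* × SE = 2.403272 × 0.0865 = 0.20788.
CI: -0.7451 ± 0.20788 → (-0.953, -0.537).

(-0.953, -0.537)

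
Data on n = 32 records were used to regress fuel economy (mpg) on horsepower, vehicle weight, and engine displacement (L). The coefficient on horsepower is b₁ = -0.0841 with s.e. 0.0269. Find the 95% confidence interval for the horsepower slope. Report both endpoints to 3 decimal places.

(-0.139, -0.029)

df = n − k − 1 = 32 − 3 − 1 = 28.
t* = t_{0.025, 28} = 2.048407.
Margin = t* × SE = 2.048407 × 0.0269 = 0.05510.
CI: -0.0841 ± 0.05510 → (-0.139, -0.029).
With 95% confidence, each one-unit increase in horsepower is associated with a change of between -0.139 and -0.029 mpg in fuel economy, holding the other predictors fixed.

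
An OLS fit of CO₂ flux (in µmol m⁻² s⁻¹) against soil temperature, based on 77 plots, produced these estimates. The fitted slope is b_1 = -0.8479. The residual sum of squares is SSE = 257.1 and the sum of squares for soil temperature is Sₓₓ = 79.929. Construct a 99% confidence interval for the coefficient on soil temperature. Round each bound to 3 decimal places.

(-1.395, -0.301)

MSE = SSE/(n − 2) = 257.1/75 = 3.428.
SE(b_1) = √(MSE/Sₓₓ) = √(3.428/79.929) = 0.207094.
df = n − 2 = 75.
t* = t_{0.005, 75} = 2.642983.
Margin = t* × SE = 2.642983 × 0.207094 = 0.54735.
CI: -0.8479 ± 0.54735 → (-1.395, -0.301).
With 99% confidence, each one-unit increase in soil temperature is associated with a change of between -1.395 and -0.301 µmol m⁻² s⁻¹ in CO₂ flux.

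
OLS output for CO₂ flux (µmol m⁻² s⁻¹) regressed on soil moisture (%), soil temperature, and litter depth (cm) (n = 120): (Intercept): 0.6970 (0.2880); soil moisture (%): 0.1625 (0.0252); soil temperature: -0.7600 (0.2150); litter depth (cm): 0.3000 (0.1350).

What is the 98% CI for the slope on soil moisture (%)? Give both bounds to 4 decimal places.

(0.1031, 0.2219)

Read off: b = 0.1625, SE = 0.0252 for soil moisture (%).
df = n − k − 1 = 120 − 3 − 1 = 116.
t* = t_{0.01, 116} = 2.358924.
Margin = t* × SE = 2.358924 × 0.0252 = 0.059445.
CI: 0.1625 ± 0.059445 → (0.1031, 0.2219).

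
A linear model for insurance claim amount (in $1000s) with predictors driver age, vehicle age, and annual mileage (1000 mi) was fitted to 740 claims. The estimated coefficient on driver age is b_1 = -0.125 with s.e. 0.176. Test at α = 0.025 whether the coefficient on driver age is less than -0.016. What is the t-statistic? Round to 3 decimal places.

t = -0.619

H₀: β₁ = -0.016 vs H₁: β₁ < -0.016.
t = (b_1 − β₁⁰)/SE = (-0.125 − (-0.016)) / 0.176 = -0.619.
df = n − k − 1 = 740 − 3 − 1 = 736.
One-sided p ≈ 0.2679, which is ≥ 0.025, so fail to reject H₀.
The data do not give significant evidence that the true slope on driver age is below -0.016 $1000s per unit, holding the other predictors fixed.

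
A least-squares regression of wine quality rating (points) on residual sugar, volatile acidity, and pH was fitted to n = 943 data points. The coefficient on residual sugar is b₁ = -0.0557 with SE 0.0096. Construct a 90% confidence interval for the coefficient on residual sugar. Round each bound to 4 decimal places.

(-0.0715, -0.0399)

df = n − k − 1 = 943 − 3 − 1 = 939.
t* = t_{0.05, 939} = 1.646478.
Margin = t* × SE = 1.646478 × 0.0096 = 0.015806.
CI: -0.0557 ± 0.015806 → (-0.0715, -0.0399).
With 90% confidence, each one-unit increase in residual sugar is associated with a change of between -0.0715 and -0.0399 points in wine quality rating, holding the other predictors fixed.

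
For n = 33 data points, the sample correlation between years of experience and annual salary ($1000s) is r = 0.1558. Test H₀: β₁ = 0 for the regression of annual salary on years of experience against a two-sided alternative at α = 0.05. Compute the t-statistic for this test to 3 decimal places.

t = r·√(n − 2)/√(1 − r²) = 0.1558·√31/√0.975726 = 0.878.
df = n − 2 = 31.
Two-sided p ≈ 0.3866, which is ≥ 0.05, so fail to reject H₀.
The data do not give significant evidence of a linear association between years of experience and annual salary.

t = 0.878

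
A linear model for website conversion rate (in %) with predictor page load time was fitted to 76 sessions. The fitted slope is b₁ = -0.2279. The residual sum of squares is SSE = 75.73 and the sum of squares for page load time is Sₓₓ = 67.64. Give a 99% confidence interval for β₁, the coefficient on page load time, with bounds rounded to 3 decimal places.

(-0.553, 0.097)

MSE = SSE/(n − 2) = 75.73/74 = 1.02338.
SE(b₁) = √(MSE/Sₓₓ) = √(1.02338/67.64) = 0.123003.
df = n − 2 = 74.
t* = t_{0.005, 74} = 2.643913.
Margin = t* × SE = 2.643913 × 0.123003 = 0.32521.
CI: -0.2279 ± 0.32521 → (-0.553, 0.097).
With 99% confidence, each one-unit increase in page load time is associated with a change of between -0.553 and 0.097 % in website conversion rate.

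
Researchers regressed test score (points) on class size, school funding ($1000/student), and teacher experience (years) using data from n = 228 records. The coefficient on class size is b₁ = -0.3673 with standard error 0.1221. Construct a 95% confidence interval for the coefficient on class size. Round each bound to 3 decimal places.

(-0.608, -0.127)

df = n − k − 1 = 228 − 3 − 1 = 224.
t* = t_{0.025, 224} = 1.970611.
Margin = t* × SE = 1.970611 × 0.1221 = 0.24061.
CI: -0.3673 ± 0.24061 → (-0.608, -0.127).
With 95% confidence, each one-unit increase in class size is associated with a change of between -0.608 and -0.127 points in test score, holding the other predictors fixed.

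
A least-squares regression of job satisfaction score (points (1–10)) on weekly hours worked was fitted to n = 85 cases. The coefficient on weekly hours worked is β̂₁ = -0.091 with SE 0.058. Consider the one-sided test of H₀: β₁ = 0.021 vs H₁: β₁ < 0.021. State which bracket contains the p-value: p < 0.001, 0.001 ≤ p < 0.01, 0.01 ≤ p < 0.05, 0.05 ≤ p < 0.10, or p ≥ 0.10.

t = (-0.091 − 0.021) / 0.058 = -1.931.
df = n − 2 = 85 − 2 = 83.
One-sided p = P(T_{83} < t) ≈ 0.0284.
So 0.01 ≤ p < 0.05.

0.01 ≤ p < 0.05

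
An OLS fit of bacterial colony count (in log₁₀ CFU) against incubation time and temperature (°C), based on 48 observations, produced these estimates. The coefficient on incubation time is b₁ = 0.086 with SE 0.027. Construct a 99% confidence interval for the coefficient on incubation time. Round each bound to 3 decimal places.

df = n − k − 1 = 48 − 2 − 1 = 45.
t* = t_{0.005, 45} = 2.689585.
Margin = t* × SE = 2.689585 × 0.027 = 0.07262.
CI: 0.086 ± 0.07262 → (0.013, 0.159).
With 99% confidence, each one-unit increase in incubation time is associated with a change of between 0.013 and 0.159 log₁₀ CFU in bacterial colony count, holding the other predictors fixed.

(0.013, 0.159)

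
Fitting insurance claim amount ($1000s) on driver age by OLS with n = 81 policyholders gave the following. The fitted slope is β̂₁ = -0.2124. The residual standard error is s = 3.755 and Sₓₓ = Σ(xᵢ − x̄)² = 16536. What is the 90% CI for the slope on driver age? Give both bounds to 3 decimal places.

(-0.261, -0.164)

SE(β̂₁) = s/√Sₓₓ = 3.755/√16536 = 0.0292008.
df = n − 2 = 79.
t* = t_{0.05, 79} = 1.664371.
Margin = t* × SE = 1.664371 × 0.0292008 = 0.04860.
CI: -0.2124 ± 0.04860 → (-0.261, -0.164).
With 90% confidence, each one-unit increase in driver age is associated with a change of between -0.261 and -0.164 $1000s in insurance claim amount.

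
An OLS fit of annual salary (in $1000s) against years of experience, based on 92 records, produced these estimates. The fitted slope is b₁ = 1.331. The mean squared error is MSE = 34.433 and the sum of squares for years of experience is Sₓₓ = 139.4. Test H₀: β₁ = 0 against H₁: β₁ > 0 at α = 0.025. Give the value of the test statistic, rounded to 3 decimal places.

t = 2.678

SE(b₁) = √(MSE/Sₓₓ) = √(34.433/139.4) = 0.497.
t = 1.331 / 0.497 = 2.678.
df = n − 2 = 90.
One-sided p ≈ 0.0044, which is < 0.025, so reject H₀.
There is evidence that the true slope on years of experience is positive.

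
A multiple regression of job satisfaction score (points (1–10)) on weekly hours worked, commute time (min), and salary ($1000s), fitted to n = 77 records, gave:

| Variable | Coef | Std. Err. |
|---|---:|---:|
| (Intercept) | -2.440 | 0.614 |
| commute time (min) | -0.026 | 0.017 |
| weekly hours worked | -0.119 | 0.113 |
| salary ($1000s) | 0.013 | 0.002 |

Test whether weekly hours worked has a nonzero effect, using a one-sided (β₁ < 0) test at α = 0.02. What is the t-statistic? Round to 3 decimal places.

Read off: b = -0.119, SE = 0.113 for weekly hours worked.
H₀: β₁ = 0 vs H₁: β₁ < 0.
t = -0.119 / 0.113 = -1.053.
df = n − k − 1 = 77 − 3 − 1 = 73.
One-sided p ≈ 0.1479, which is ≥ 0.02, so fail to reject H₀.
The data do not give significant evidence that the true slope on weekly hours worked is negative, holding the other predictors fixed.

t = -1.053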